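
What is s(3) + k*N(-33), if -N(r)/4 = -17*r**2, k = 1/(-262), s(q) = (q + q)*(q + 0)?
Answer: -34668/131 ≈ -264.64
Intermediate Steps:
s(q) = 2*q**2 (s(q) = (2*q)*q = 2*q**2)
k = -1/262 ≈ -0.0038168
N(r) = 68*r**2 (N(r) = -(-68)*r**2 = 68*r**2)
s(3) + k*N(-33) = 2*3**2 - 34*(-33)**2/131 = 2*9 - 34*1089/131 = 18 - 1/262*74052 = 18 - 37026/131 = -34668/131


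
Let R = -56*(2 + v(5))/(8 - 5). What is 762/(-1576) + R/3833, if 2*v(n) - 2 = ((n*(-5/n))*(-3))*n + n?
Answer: -6278623/9061212 ≈ -0.69291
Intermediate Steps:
v(n) = 1 + 8*n (v(n) = 1 + (((n*(-5/n))*(-3))*n + n)/2 = 1 + ((-5*(-3))*n + n)/2 = 1 + (15*n + n)/2 = 1 + (16*n)/2 = 1 + 8*n)
R = -2408/3 (R = -56*(2 + (1 + 8*5))/(8 - 5) = -56*(2 + (1 + 40))/3 = -56*(2 + 41)/3 = -2408/3 ≈ -802.67)
762/(-1576) + R/3833 = 762/(-1576) - 2408/3/3833 = 762*(-1/1576) - 2408/3*1/3833 = -381/788 - 2408/11499 = -6278623/9061212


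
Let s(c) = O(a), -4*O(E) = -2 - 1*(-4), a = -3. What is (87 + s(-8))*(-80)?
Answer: -6920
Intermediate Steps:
O(E) = -½ (O(E) = -(-2 - 1*(-4))/4 = -(-2 + 4)/4 = -¼*2 = -½)
s(c) = -½
(87 + s(-8))*(-80) = (87 - ½)*(-80) = (173/2)*(-80) = -6920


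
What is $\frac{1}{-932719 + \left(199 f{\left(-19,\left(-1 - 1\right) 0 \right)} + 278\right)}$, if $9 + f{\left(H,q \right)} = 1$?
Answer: $- \frac{1}{934033} \approx -1.0706 \cdot 10^{-6}$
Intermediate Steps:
$f{\left(H,q \right)} = -8$ ($f{\left(H,q \right)} = -9 + 1 = -8$)
$\frac{1}{-932719 + \left(199 f{\left(-19,\left(-1 - 1\right) 0 \right)} + 278\right)} = \frac{1}{-932719 + \left(199 \left(-8\right) + 278\right)} = \frac{1}{-932719 + \left(-1592 + 278\right)} = \frac{1}{-932719 - 1314} = \frac{1}{-934033} = - \frac{1}{934033}$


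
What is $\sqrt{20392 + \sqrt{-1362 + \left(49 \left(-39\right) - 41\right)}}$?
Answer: $\sqrt{20392 + i \sqrt{3314}} \approx 142.8 + 0.202 i$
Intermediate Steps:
$\sqrt{20392 + \sqrt{-1362 + \left(49 \left(-39\right) - 41\right)}} = \sqrt{20392 + \sqrt{-1362 - 1952}} = \sqrt{20392 + \sqrt{-3314}} = \sqrt{20392 + i \sqrt{3314}}$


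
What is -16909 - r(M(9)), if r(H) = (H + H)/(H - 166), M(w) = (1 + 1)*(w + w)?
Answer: -1099049/65 ≈ -16908.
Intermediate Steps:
M(w) = 4*w (M(w) = 2*(2*w) = 4*w)
r(H) = 2*H/(-166 + H) (r(H) = (2*H)/(-166 + H) = 2*H/(-166 + H))
-16909 - r(M(9)) = -16909 - 2*4*9/(-166 + 4*9) = -16909 - 2*36/(-166 + 36) = -16909 - 2*36/(-130) = -16909 - 2*36*(-1)/130 = -16909 - 1*(-36/65) = -16909 + 36/65 = -1099049/65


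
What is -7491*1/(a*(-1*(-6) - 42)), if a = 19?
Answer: 2497/228 ≈ 10.952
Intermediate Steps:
-7491*1/(a*(-1*(-6) - 42)) = -7491*1/(19*(-1*(-6) - 42)) = -7491*1/(19*(6 - 42)) = -7491/((-36*19)) = -7491/(-684) = -7491*(-1/684) = 2497/228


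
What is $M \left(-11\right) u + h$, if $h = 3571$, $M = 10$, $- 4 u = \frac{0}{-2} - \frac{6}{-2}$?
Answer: $\frac{7307}{2} \approx 3653.5$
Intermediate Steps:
$u = - \frac{3}{4}$ ($u = - \frac{\frac{0}{-2} - \frac{6}{-2}}{4} = - \frac{0 \left(- \frac{1}{2}\right) - -3}{4} = - \frac{0 + 3}{4} = \left(- \frac{1}{4}\right) 3 = - \frac{3}{4} \approx -0.75$)
$M \left(-11\right) u + h = 10 \left(-11\right) \left(- \frac{3}{4}\right) + 3571 = \left(-110\right) \left(- \frac{3}{4}\right) + 3571 = \frac{165}{2} + 3571 = \frac{7307}{2}$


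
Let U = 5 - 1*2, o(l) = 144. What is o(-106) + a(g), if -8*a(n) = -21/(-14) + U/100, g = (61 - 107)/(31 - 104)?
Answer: 115047/800 ≈ 143.81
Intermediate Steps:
U = 3 (U = 5 - 2 = 3)
g = 46/73 (g = -46/(-73) = -46*(-1/73) = 46/73 ≈ 0.63014)
a(n) = -153/800 (a(n) = -(-21/(-14) + 3/100)/8 = -(-21*(-1/14) + 3*(1/100))/8 = -(3/2 + 3/100)/8 = -⅛*153/100 = -153/800)
o(-106) + a(g) = 144 - 153/800 = 115047/800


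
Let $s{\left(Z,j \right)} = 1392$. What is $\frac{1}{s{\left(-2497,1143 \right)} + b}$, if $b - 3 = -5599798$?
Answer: $- \frac{1}{5598403} \approx -1.7862 \cdot 10^{-7}$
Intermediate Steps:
$b = -5599795$ ($b = 3 - 5599798 = -5599795$)
$\frac{1}{s{\left(-2497,1143 \right)} + b} = \frac{1}{1392 - 5599795} = \frac{1}{-5598403} = - \frac{1}{5598403}$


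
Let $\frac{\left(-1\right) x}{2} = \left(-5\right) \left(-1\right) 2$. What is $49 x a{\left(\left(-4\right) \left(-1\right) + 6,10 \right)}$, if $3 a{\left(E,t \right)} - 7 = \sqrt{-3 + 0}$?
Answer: $- \frac{6860}{3} - \frac{980 i \sqrt{3}}{3} \approx -2286.7 - 565.8 i$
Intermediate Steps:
$x = -20$ ($x = - 2 \left(-5\right) \left(-1\right) 2 = - 2 \cdot 5 \cdot 2 = \left(-2\right) 10 = -20$)
$a{\left(E,t \right)} = \frac{7}{3} + \frac{i \sqrt{3}}{3}$ ($a{\left(E,t \right)} = \frac{7}{3} + \frac{\sqrt{-3 + 0}}{3} = \frac{7}{3} + \frac{\sqrt{-3}}{3} = \frac{7}{3} + \frac{i \sqrt{3}}{3}$)
$49 x a{\left(\left(-4\right) \left(-1\right) + 6,10 \right)} = 49 \left(-20\right) \left(\frac{7}{3} + \frac{i \sqrt{3}}{3}\right) = - 980 \left(\frac{7}{3} + \frac{i \sqrt{3}}{3}\right) = - \frac{6860}{3} - \frac{980 i \sqrt{3}}{3}$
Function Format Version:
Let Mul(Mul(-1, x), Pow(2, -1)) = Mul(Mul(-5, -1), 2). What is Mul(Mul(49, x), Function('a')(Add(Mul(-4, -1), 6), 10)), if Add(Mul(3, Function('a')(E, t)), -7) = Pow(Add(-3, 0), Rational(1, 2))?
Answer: Add(Rational(-6860, 3), Mul(Rational(-980, 3), I, Pow(3, Rational(1, 2)))) ≈ Add(-2286.7, Mul(-565.80, I))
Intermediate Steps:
x = -20 (x = Mul(-2, Mul(Mul(-5, -1), 2)) = Mul(-2, Mul(5, 2)) = Mul(-2, 10) = -20)
Function('a')(E, t) = Add(Rational(7, 3), Mul(Rational(1, 3), I, Pow(3, Rational(1, 2)))) (Function('a')(E, t) = Add(Rational(7, 3), Mul(Rational(1, 3), Pow(Add(-3, 0), Rational(1, 2)))) = Add(Rational(7, 3), Mul(Rational(1, 3), Pow(-3, Rational(1, 2)))) = Add(Rational(7, 3), Mul(Rational(1, 3), Mul(I, Pow(3, Rational(1, 2))))) = Add(Rational(7, 3), Mul(Rational(1, 3), I, Pow(3, Rational(1, 2)))))
Mul(Mul(49, x), Function('a')(Add(Mul(-4, -1), 6), 10)) = Mul(Mul(49, -20), Add(Rational(7, 3), Mul(Rational(1, 3), I, Pow(3, Rational(1, 2))))) = Mul(-980, Add(Rational(7, 3), Mul(Rational(1, 3), I, Pow(3, Rational(1, 2))))) = Add(Rational(-6860, 3), Mul(Rational(-980, 3), I, Pow(3, Rational(1, 2))))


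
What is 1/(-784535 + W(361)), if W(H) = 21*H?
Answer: -1/776954 ≈ -1.2871e-6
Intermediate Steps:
1/(-784535 + W(361)) = 1/(-784535 + 21*361) = 1/(-784535 + 7581) = 1/(-776954) = -1/776954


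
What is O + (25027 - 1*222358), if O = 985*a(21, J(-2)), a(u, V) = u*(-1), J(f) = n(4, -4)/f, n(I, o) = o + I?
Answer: -218016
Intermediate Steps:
n(I, o) = I + o
J(f) = 0 (J(f) = (4 - 4)/f = 0/f = 0)
a(u, V) = -u
O = -20685 (O = 985*(-1*21) = 985*(-21) = -20685)
O + (25027 - 1*222358) = -20685 + (25027 - 1*222358) = -20685 + (25027 - 222358) = -20685 - 197331 = -218016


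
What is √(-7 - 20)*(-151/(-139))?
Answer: 453*I*√3/139 ≈ 5.6447*I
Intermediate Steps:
√(-7 - 20)*(-151/(-139)) = √(-27)*(-151*(-1/139)) = (3*I*√3)*(151/139) = 453*I*√3/139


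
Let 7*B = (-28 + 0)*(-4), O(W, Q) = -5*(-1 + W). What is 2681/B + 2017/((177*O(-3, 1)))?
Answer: 2380753/14160 ≈ 168.13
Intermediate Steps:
O(W, Q) = 5 - 5*W
B = 16 (B = ((-28 + 0)*(-4))/7 = (-28*(-4))/7 = (⅐)*112 = 16)
2681/B + 2017/((177*O(-3, 1))) = 2681/16 + 2017/((177*(5 - 5*(-3)))) = 2681*(1/16) + 2017/((177*(5 + 15))) = 2681/16 + 2017/((177*20)) = 2681/16 + 2017/3540 = 2380753/14160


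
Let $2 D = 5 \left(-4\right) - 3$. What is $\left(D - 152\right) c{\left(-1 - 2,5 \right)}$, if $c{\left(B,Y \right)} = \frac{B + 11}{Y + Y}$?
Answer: $- \frac{654}{5} \approx -130.8$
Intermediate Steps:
$D = - \frac{23}{2}$ ($D = \frac{5 \left(-4\right) - 3}{2} = \frac{-20 - 3}{2} = \frac{1}{2} \left(-23\right) = - \frac{23}{2} \approx -11.5$)
$c{\left(B,Y \right)} = \frac{11 + B}{2 Y}$
$\left(D - 152\right) c{\left(-1 - 2,5 \right)} = \left(- \frac{23}{2} - 152\right) \frac{11 - 3}{2 \cdot 5} = - \frac{327 \cdot \frac{1}{2} \cdot \frac{1}{5} \left(11 - 3\right)}{2} = - \frac{327 \cdot \frac{1}{2} \cdot \frac{1}{5} \cdot 8}{2} = \left(- \frac{327}{2}\right) \frac{4}{5} = - \frac{654}{5}$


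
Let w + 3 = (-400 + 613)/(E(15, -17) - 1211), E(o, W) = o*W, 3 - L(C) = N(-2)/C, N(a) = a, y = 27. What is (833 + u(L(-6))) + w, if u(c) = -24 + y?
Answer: 1220965/1466 ≈ 832.85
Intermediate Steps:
L(C) = 3 + 2/C (L(C) = 3 - (-2)/C = 3 + 2/C)
E(o, W) = W*o
u(c) = 3 (u(c) = -24 + 27 = 3)
w = -4611/1466 (w = -3 + (-400 + 613)/(-17*15 - 1211) = -3 + 213/(-255 - 1211) = -3 + 213/(-1466) = -3 + 213*(-1/1466) = -3 - 213/1466 = -4611/1466 ≈ -3.1453)
(833 + u(L(-6))) + w = (833 + 3) - 4611/1466 = 836 - 4611/1466 = 1220965/1466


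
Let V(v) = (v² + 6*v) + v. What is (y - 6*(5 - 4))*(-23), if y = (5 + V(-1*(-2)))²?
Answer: -12029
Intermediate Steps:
V(v) = v² + 7*v
y = 529 (y = (5 + (-1*(-2))*(7 - 1*(-2)))² = (5 + 2*(7 + 2))² = (5 + 2*9)² = (5 + 18)² = 23² = 529)
(y - 6*(5 - 4))*(-23) = (529 - 6*(5 - 4))*(-23) = (529 - 6*1)*(-23) = (529 - 6)*(-23) = 523*(-23) = -12029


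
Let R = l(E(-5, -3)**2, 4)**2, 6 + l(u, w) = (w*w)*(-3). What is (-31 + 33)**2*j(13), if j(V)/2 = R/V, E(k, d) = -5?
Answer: 23328/13 ≈ 1794.5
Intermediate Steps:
l(u, w) = -6 - 3*w**2 (l(u, w) = -6 + (w*w)*(-3) = -6 + w**2*(-3) = -6 - 3*w**2)
R = 2916 (R = (-6 - 3*4**2)**2 = (-6 - 3*16)**2 = (-6 - 48)**2 = (-54)**2 = 2916)
j(V) = 5832/V (j(V) = 2*(2916/V) = 5832/V)
(-31 + 33)**2*j(13) = (-31 + 33)**2*(5832/13) = 2**2*(5832*(1/13)) = 4*(5832/13) = 23328/13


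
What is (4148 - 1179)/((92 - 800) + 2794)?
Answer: 2969/2086 ≈ 1.4233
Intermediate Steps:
(4148 - 1179)/((92 - 800) + 2794) = 2969/(-708 + 2794) = 2969/2086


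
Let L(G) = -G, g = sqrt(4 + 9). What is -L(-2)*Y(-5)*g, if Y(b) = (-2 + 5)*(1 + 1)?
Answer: -12*sqrt(13) ≈ -43.267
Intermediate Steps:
g = sqrt(13) ≈ 3.6056
Y(b) = 6 (Y(b) = 3*2 = 6)
-L(-2)*Y(-5)*g = --1*(-2)*6*sqrt(13) = -2*6*sqrt(13) = -12*sqrt(13)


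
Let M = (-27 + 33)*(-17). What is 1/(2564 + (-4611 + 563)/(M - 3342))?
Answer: 861/2208616 ≈ 0.00038984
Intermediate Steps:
M = -102 (M = 6*(-17) = -102)
1/(2564 + (-4611 + 563)/(M - 3342)) = 1/(2564 + (-4611 + 563)/(-102 - 3342)) = 1/(2564 - 4048/(-3444)) = 1/(2564 - 4048*(-1/3444)) = 1/(2564 + 1012/861) = 1/(2208616/861) = 861/2208616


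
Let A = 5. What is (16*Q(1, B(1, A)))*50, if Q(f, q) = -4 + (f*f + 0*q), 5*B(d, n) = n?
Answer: -2400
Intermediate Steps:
B(d, n) = n/5
Q(f, q) = -4 + f**2 (Q(f, q) = -4 + (f**2 + 0) = -4 + f**2)
(16*Q(1, B(1, A)))*50 = (16*(-4 + 1**2))*50 = (16*(-4 + 1))*50 = (16*(-3))*50 = -48*50 = -2400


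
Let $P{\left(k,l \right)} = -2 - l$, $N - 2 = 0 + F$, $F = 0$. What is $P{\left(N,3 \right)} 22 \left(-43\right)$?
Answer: $4730$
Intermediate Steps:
$N = 2$ ($N = 2 + \left(0 + 0\right) = 2 + 0 = 2$)
$P{\left(N,3 \right)} 22 \left(-43\right) = \left(-2 - 3\right) 22 \left(-43\right) = \left(-5\right) 22 \left(-43\right) = \left(-110\right) \left(-43\right) = 4730$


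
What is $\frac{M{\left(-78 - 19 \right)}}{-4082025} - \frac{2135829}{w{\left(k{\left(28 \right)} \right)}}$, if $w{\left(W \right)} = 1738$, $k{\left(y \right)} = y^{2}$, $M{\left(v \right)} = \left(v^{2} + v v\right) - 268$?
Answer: $- \frac{348741584545}{283782378} \approx -1228.9$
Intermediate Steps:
$M{\left(v \right)} = -268 + 2 v^{2}$ ($M{\left(v \right)} = \left(v^{2} + v^{2}\right) - 268 = 2 v^{2} - 268 = -268 + 2 v^{2}$)
$\frac{M{\left(-78 - 19 \right)}}{-4082025} - \frac{2135829}{w{\left(k{\left(28 \right)} \right)}} = \frac{-268 + 2 \left(-78 - 19\right)^{2}}{-4082025} - \frac{2135829}{1738} = \left(-268 + 2 \left(-78 - 19\right)^{2}\right) \left(- \frac{1}{4082025}\right) - \frac{2135829}{1738} = \left(-268 + 2 \left(-97\right)^{2}\right) \left(- \frac{1}{4082025}\right) - \frac{2135829}{1738} = \left(-268 + 2 \cdot 9409\right) \left(- \frac{1}{4082025}\right) - \frac{2135829}{1738} = \left(-268 + 18818\right) \left(- \frac{1}{4082025}\right) - \frac{2135829}{1738} = 18550 \left(- \frac{1}{4082025}\right) - \frac{2135829}{1738} = - \frac{742}{163281} - \frac{2135829}{1738} = - \frac{348741584545}{283782378}$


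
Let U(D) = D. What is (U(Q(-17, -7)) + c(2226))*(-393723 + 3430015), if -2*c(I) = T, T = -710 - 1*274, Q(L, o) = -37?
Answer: 1381512860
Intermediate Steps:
T = -984 (T = -710 - 274 = -984)
c(I) = 492 (c(I) = -½*(-984) = 492)
(U(Q(-17, -7)) + c(2226))*(-393723 + 3430015) = (-37 + 492)*(-393723 + 3430015) = 455*3036292 = 1381512860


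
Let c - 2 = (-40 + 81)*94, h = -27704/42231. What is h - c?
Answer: -162870440/42231 ≈ -3856.7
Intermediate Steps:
h = -27704/42231 (h = -27704*1/42231 = -27704/42231 ≈ -0.65601)
c = 3856 (c = 2 + (-40 + 81)*94 = 2 + 41*94 = 2 + 3854 = 3856)
h - c = -27704/42231 - 1*3856 = -27704/42231 - 3856 = -162870440/42231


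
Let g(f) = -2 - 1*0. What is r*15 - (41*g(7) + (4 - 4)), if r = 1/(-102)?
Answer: 2783/34 ≈ 81.853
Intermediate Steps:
g(f) = -2 (g(f) = -2 + 0 = -2)
r = -1/102 ≈ -0.0098039
r*15 - (41*g(7) + (4 - 4)) = -1/102*15 - (41*(-2) + (4 - 4)) = -5/34 - (-82 + 0) = -5/34 - 1*(-82) = -5/34 + 82 = 2783/34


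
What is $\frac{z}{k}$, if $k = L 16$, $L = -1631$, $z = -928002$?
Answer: $\frac{464001}{13048} \approx 35.561$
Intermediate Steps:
$k = -26096$ ($k = \left(-1631\right) 16 = -26096$)
$\frac{z}{k} = - \frac{928002}{-26096} = \left(-928002\right) \left(- \frac{1}{26096}\right) = \frac{464001}{13048}$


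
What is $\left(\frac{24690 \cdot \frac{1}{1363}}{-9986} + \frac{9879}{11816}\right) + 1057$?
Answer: $\frac{85063947106949}{80413303544} \approx 1057.8$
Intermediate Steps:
$\left(\frac{24690 \cdot \frac{1}{1363}}{-9986} + \frac{9879}{11816}\right) + 1057 = \left(24690 \cdot \frac{1}{1363} \left(- \frac{1}{9986}\right) + 9879 \cdot \frac{1}{11816}\right) + 1057 = \left(\frac{24690}{1363} \left(- \frac{1}{9986}\right) + \frac{9879}{11816}\right) + 1057 = \left(- \frac{12345}{6805459} + \frac{9879}{11816}\right) + 1057 = \frac{67085260941}{80413303544} + 1057 = \frac{85063947106949}{80413303544}$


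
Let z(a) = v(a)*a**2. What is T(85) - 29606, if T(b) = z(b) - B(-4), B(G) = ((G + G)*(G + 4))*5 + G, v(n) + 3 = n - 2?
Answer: 548398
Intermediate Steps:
v(n) = -5 + n (v(n) = -3 + (n - 2) = -3 + (-2 + n) = -5 + n)
z(a) = a**2*(-5 + a) (z(a) = (-5 + a)*a**2 = a**2*(-5 + a))
B(G) = G + 10*G*(4 + G) (B(G) = ((2*G)*(4 + G))*5 + G = (2*G*(4 + G))*5 + G = 10*G*(4 + G) + G = G + 10*G*(4 + G))
T(b) = 4 + b**2*(-5 + b) (T(b) = b**2*(-5 + b) - (-4)*(41 + 10*(-4)) = b**2*(-5 + b) - (-4)*(41 - 40) = b**2*(-5 + b) - (-4) = b**2*(-5 + b) - 1*(-4) = b**2*(-5 + b) + 4 = 4 + b**2*(-5 + b))
T(85) - 29606 = (4 + 85**2*(-5 + 85)) - 29606 = (4 + 7225*80) - 29606 = (4 + 578000) - 29606 = 578004 - 29606 = 548398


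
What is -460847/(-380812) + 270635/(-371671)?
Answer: 68222409717/141536776852 ≈ 0.48201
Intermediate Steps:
-460847/(-380812) + 270635/(-371671) = -460847*(-1/380812) + 270635*(-1/371671) = 460847/380812 - 270635/371671 = 68222409717/141536776852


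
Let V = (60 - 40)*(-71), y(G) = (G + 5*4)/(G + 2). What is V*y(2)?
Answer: -7810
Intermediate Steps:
y(G) = (20 + G)/(2 + G) (y(G) = (G + 20)/(2 + G) = (20 + G)/(2 + G))
V = -1420 (V = 20*(-71) = -1420)
V*y(2) = -1420*(20 + 2)/(2 + 2) = -1420*22/4 = -355*22 = -1420*11/2 = -7810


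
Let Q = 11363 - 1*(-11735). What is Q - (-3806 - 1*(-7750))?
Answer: 19154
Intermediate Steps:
Q = 23098 (Q = 11363 + 11735 = 23098)
Q - (-3806 - 1*(-7750)) = 23098 - (-3806 - 1*(-7750)) = 23098 - (-3806 + 7750) = 23098 - 1*3944 = 23098 - 3944 = 19154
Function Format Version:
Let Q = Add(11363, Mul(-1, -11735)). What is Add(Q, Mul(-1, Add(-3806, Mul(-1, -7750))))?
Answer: 19154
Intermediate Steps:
Q = 23098 (Q = Add(11363, 11735) = 23098)
Add(Q, Mul(-1, Add(-3806, Mul(-1, -7750)))) = Add(23098, Mul(-1, Add(-3806, Mul(-1, -7750)))) = Add(23098, Mul(-1, Add(-3806, 7750))) = Add(23098, Mul(-1, 3944)) = Add(23098, -3944) = 19154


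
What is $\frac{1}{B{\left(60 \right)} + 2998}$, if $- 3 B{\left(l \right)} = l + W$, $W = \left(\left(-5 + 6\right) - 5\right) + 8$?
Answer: $\frac{3}{8930} \approx 0.00033595$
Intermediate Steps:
$W = 4$ ($W = \left(1 - 5\right) + 8 = -4 + 8 = 4$)
$B{\left(l \right)} = - \frac{4}{3} - \frac{l}{3}$ ($B{\left(l \right)} = - \frac{l + 4}{3} = - \frac{4 + l}{3} = - \frac{4}{3} - \frac{l}{3}$)
$\frac{1}{B{\left(60 \right)} + 2998} = \frac{1}{\left(- \frac{4}{3} - 20\right) + 2998} = \frac{1}{- \frac{64}{3} + 2998} = \frac{1}{\frac{8930}{3}} = \frac{3}{8930}$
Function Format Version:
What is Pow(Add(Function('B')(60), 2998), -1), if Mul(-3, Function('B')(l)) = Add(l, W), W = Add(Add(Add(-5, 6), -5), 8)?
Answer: Rational(3, 8930) ≈ 0.00033595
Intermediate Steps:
W = 4 (W = Add(Add(1, -5), 8) = Add(-4, 8) = 4)
Function('B')(l) = Add(Rational(-4, 3), Mul(Rational(-1, 3), l)) (Function('B')(l) = Mul(Rational(-1, 3), Add(l, 4)) = Mul(Rational(-1, 3), Add(4, l)) = Add(Rational(-4, 3), Mul(Rational(-1, 3), l)))
Pow(Add(Function('B')(60), 2998), -1) = Pow(Add(Add(Rational(-4, 3), Mul(Rational(-1, 3), 60)), 2998), -1) = Pow(Add(Add(Rational(-4, 3), -20), 2998), -1) = Pow(Add(Rational(-64, 3), 2998), -1) = Pow(Rational(8930, 3), -1) = Rational(3, 8930)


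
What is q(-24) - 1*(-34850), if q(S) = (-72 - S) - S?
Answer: 34826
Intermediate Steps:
q(S) = -72 - 2*S
q(-24) - 1*(-34850) = (-72 - 2*(-24)) - 1*(-34850) = (-72 + 48) + 34850 = -24 + 34850 = 34826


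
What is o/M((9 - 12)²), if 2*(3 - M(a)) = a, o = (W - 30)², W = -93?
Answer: -10086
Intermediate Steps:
o = 15129 (o = (-93 - 30)² = (-123)² = 15129)
M(a) = 3 - a/2
o/M((9 - 12)²) = 15129/(3 - (9 - 12)²/2) = 15129/(3 - ½*(-3)²) = 15129/(3 - ½*9) = 15129/(3 - 9/2) = 15129/(-3/2) = 15129*(-⅔) = -10086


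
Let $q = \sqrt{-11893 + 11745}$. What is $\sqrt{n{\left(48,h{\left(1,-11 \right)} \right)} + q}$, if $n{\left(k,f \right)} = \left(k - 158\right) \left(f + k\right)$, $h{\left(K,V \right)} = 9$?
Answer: $\sqrt{-6270 + 2 i \sqrt{37}} \approx 0.0768 + 79.183 i$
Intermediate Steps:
$n{\left(k,f \right)} = \left(-158 + k\right) \left(f + k\right)$ ($n{\left(k,f \right)} = \left(k - 158\right) \left(f + k\right) = \left(-158 + k\right) \left(f + k\right)$)
$q = 2 i \sqrt{37}$ ($q = \sqrt{-148} = 2 i \sqrt{37} \approx 12.166 i$)
$\sqrt{n{\left(48,h{\left(1,-11 \right)} \right)} + q} = \sqrt{\left(48^{2} - 1422 - 7584 + 9 \cdot 48\right) + 2 i \sqrt{37}} = \sqrt{\left(2304 - 1422 - 7584 + 432\right) + 2 i \sqrt{37}} = \sqrt{-6270 + 2 i \sqrt{37}}$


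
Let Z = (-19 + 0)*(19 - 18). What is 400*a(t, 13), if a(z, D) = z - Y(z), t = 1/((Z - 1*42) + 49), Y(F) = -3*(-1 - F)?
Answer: -3400/3 ≈ -1133.3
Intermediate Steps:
Y(F) = 3 + 3*F
Z = -19 (Z = -19*1 = -19)
t = -1/12 (t = 1/((-19 - 1*42) + 49) = 1/((-19 - 42) + 49) = 1/(-61 + 49) = 1/(-12) = -1/12 ≈ -0.083333)
a(z, D) = -3 - 2*z (a(z, D) = z - (3 + 3*z) = z + (-3 - 3*z) = -3 - 2*z)
400*a(t, 13) = 400*(-3 - 2*(-1/12)) = 400*(-3 + 1/6) = 400*(-17/6) = -3400/3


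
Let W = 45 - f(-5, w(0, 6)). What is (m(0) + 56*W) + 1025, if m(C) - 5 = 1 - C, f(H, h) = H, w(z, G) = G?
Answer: 3831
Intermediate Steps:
m(C) = 6 - C (m(C) = 5 + (1 - C) = 6 - C)
W = 50 (W = 45 - 1*(-5) = 45 + 5 = 50)
(m(0) + 56*W) + 1025 = ((6 - 1*0) + 56*50) + 1025 = ((6 + 0) + 2800) + 1025 = (6 + 2800) + 1025 = 2806 + 1025 = 3831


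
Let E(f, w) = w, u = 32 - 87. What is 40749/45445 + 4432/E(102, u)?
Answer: -39834209/499895 ≈ -79.685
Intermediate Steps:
u = -55
40749/45445 + 4432/E(102, u) = 40749/45445 + 4432/(-55) = 40749*(1/45445) + 4432*(-1/55) = 40749/45445 - 4432/55 = -39834209/499895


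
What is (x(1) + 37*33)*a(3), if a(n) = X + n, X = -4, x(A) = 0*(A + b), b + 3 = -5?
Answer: -1221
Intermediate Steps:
b = -8 (b = -3 - 5 = -8)
x(A) = 0 (x(A) = 0*(A - 8) = 0*(-8 + A) = 0)
a(n) = -4 + n
(x(1) + 37*33)*a(3) = (0 + 37*33)*(-4 + 3) = (0 + 1221)*(-1) = 1221*(-1) = -1221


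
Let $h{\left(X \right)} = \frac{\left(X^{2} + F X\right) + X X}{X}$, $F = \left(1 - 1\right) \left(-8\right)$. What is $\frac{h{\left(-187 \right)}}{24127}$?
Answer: $- \frac{374}{24127} \approx -0.015501$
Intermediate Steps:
$F = 0$ ($F = 0 \left(-8\right) = 0$)
$h{\left(X \right)} = 2 X$ ($h{\left(X \right)} = \frac{\left(X^{2} + 0 X\right) + X X}{X} = \frac{\left(X^{2} + 0\right) + X^{2}}{X} = \frac{X^{2} + X^{2}}{X} = \frac{2 X^{2}}{X} = 2 X$)
$\frac{h{\left(-187 \right)}}{24127} = \frac{2 \left(-187\right)}{24127} = \left(-374\right) \frac{1}{24127} = - \frac{374}{24127}$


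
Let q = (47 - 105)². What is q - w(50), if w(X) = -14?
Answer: 3378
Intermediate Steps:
q = 3364 (q = (-58)² = 3364)
q - w(50) = 3364 - 1*(-14) = 3364 + 14 = 3378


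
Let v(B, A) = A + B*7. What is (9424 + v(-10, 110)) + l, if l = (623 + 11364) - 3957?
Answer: 17494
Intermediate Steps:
v(B, A) = A + 7*B
l = 8030 (l = 11987 - 3957 = 8030)
(9424 + v(-10, 110)) + l = (9424 + (110 + 7*(-10))) + 8030 = (9424 + (110 - 70)) + 8030 = (9424 + 40) + 8030 = 9464 + 8030 = 17494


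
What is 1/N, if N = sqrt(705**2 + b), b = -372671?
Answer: sqrt(124354)/124354 ≈ 0.0028358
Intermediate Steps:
N = sqrt(124354) (N = sqrt(705**2 - 372671) = sqrt(497025 - 372671) = sqrt(124354) ≈ 352.64)
1/N = 1/(sqrt(124354)) = sqrt(124354)/124354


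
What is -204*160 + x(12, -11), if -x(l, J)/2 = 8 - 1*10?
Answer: -32636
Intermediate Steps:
x(l, J) = 4 (x(l, J) = -2*(8 - 1*10) = -2*(8 - 10) = -2*(-2) = 4)
-204*160 + x(12, -11) = -204*160 + 4 = -32640 + 4 = -32636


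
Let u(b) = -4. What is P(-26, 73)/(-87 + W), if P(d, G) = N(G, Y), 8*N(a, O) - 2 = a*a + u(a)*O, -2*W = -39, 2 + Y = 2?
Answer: -1777/180 ≈ -9.8722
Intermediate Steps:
Y = 0 (Y = -2 + 2 = 0)
W = 39/2 (W = -½*(-39) = 39/2 ≈ 19.500)
N(a, O) = ¼ - O/2 + a²/8 (N(a, O) = ¼ + (a*a - 4*O)/8 = ¼ + (a² - 4*O)/8 = ¼ + (-O/2 + a²/8) = ¼ - O/2 + a²/8)
P(d, G) = ¼ + G²/8 (P(d, G) = ¼ - ½*0 + G²/8 = ¼ + 0 + G²/8 = ¼ + G²/8)
P(-26, 73)/(-87 + W) = (¼ + (⅛)*73²)/(-87 + 39/2) = (¼ + (⅛)*5329)/(-135/2) = -2*(¼ + 5329/8)/135 = -2/135*5331/8 = -1777/180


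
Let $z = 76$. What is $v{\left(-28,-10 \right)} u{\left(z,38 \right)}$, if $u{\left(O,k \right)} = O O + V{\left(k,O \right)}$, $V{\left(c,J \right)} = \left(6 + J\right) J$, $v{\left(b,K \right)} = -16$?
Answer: $-192128$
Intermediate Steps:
$V{\left(c,J \right)} = J \left(6 + J\right)$
$u{\left(O,k \right)} = O^{2} + O \left(6 + O\right)$ ($u{\left(O,k \right)} = O O + O \left(6 + O\right) = O^{2} + O \left(6 + O\right)$)
$v{\left(-28,-10 \right)} u{\left(z,38 \right)} = - 16 \cdot 2 \cdot 76 \left(3 + 76\right) = - 16 \cdot 2 \cdot 76 \cdot 79 = \left(-16\right) 12008 = -192128$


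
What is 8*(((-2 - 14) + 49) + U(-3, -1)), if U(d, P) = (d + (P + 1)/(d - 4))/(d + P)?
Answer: 270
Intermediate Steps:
U(d, P) = (d + (1 + P)/(-4 + d))/(P + d)
8*(((-2 - 14) + 49) + U(-3, -1)) = 8*(((-2 - 14) + 49) + (1 - 1 + (-3)**2 - 4*(-3))/((-3)**2 - 4*(-1) - 4*(-3) - 1*(-3))) = 8*((-16 + 49) + (1 - 1 + 9 + 12)/(9 + 4 + 12 + 3)) = 8*(33 + 21/28) = 8*(33 + (1/28)*21) = 8*(33 + 3/4) = 8*(135/4) = 270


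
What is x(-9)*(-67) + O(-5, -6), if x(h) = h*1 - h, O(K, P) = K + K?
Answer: -10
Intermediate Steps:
O(K, P) = 2*K
x(h) = 0 (x(h) = h - h = 0)
x(-9)*(-67) + O(-5, -6) = 0*(-67) + 2*(-5) = 0 - 10 = -10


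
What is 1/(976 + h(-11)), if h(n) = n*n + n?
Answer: 1/1086 ≈ 0.00092081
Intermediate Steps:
h(n) = n + n² (h(n) = n² + n = n + n²)
1/(976 + h(-11)) = 1/(976 - 11*(1 - 11)) = 1/(976 - 11*(-10)) = 1/(976 + 110) = 1/1086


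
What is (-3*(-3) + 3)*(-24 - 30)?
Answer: -648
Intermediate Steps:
(-3*(-3) + 3)*(-24 - 30) = (9 + 3)*(-54) = 12*(-54) = -648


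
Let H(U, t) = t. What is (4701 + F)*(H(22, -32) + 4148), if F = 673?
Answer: 22119384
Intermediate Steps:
(4701 + F)*(H(22, -32) + 4148) = (4701 + 673)*(-32 + 4148) = 5374*4116 = 22119384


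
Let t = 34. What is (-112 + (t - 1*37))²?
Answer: 13225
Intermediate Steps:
(-112 + (t - 1*37))² = (-112 + (34 - 1*37))² = (-112 + (34 - 37))² = (-112 - 3)² = (-115)² = 13225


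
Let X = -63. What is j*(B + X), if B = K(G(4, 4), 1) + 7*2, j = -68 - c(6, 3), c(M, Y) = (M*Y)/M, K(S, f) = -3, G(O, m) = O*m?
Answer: 3692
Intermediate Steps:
c(M, Y) = Y
j = -71 (j = -68 - 1*3 = -68 - 3 = -71)
B = 11 (B = -3 + 7*2 = -3 + 14 = 11)
j*(B + X) = -71*(11 - 63) = -71*(-52) = 3692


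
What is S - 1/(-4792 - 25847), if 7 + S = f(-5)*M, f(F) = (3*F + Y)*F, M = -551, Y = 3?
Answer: -1013139812/30639 ≈ -33067.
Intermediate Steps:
f(F) = F*(3 + 3*F) (f(F) = (3*F + 3)*F = (3 + 3*F)*F = F*(3 + 3*F))
S = -33067 (S = -7 + (3*(-5)*(1 - 5))*(-551) = -7 + (3*(-5)*(-4))*(-551) = -7 + 60*(-551) = -7 - 33060 = -33067)
S - 1/(-4792 - 25847) = -33067 - 1/(-4792 - 25847) = -33067 - 1/(-30639) = -33067 - 1*(-1/30639) = -33067 + 1/30639 = -1013139812/30639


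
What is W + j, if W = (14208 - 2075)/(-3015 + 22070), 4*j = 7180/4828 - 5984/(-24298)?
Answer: 1196020843421/1117678113460 ≈ 1.0701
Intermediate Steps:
j = 25418799/58655372 (j = (7180/4828 - 5984/(-24298))/4 = (7180*(1/4828) - 5984*(-1/24298))/4 = (1795/1207 + 2992/12149)/4 = (¼)*(25418799/14663843) = 25418799/58655372 ≈ 0.43336)
W = 12133/19055 ≈ 0.63674
W + j = 12133/19055 + 25418799/58655372 = 1196020843421/1117678113460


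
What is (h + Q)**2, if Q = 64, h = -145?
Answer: 6561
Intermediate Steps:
(h + Q)**2 = (-145 + 64)**2 = (-81)**2 = 6561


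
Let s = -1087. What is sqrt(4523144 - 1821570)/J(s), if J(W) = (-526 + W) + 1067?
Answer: -sqrt(2701574)/546 ≈ -3.0103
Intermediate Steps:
J(W) = 541 + W
sqrt(4523144 - 1821570)/J(s) = sqrt(4523144 - 1821570)/(541 - 1087) = sqrt(2701574)/(-546) = sqrt(2701574)*(-1/546) = -sqrt(2701574)/546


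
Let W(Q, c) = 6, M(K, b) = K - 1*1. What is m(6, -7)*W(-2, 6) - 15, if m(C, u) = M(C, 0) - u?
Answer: 57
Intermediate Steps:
M(K, b) = -1 + K (M(K, b) = K - 1 = -1 + K)
m(C, u) = -1 + C - u (m(C, u) = (-1 + C) - u = -1 + C - u)
m(6, -7)*W(-2, 6) - 15 = (-1 + 6 - 1*(-7))*6 - 15 = (-1 + 6 + 7)*6 - 15 = 12*6 - 15 = 72 - 15 = 57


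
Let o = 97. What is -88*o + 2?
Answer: -8534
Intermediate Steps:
-88*o + 2 = -88*97 + 2 = -8536 + 2 = -8534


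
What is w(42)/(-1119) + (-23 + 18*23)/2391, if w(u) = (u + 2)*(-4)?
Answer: 286115/891843 ≈ 0.32081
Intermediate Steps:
w(u) = -8 - 4*u (w(u) = (2 + u)*(-4) = -8 - 4*u)
w(42)/(-1119) + (-23 + 18*23)/2391 = (-8 - 4*42)/(-1119) + (-23 + 18*23)/2391 = (-8 - 168)*(-1/1119) + (-23 + 414)*(1/2391) = -176*(-1/1119) + 391*(1/2391) = 176/1119 + 391/2391 = 286115/891843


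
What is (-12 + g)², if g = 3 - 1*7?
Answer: 256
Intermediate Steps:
g = -4 (g = 3 - 7 = -4)
(-12 + g)² = (-12 - 4)² = (-16)² = 256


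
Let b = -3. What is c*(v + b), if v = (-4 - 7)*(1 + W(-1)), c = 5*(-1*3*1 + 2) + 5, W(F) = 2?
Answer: 0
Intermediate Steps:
c = 0 (c = 5*(-3*1 + 2) + 5 = 5*(-3 + 2) + 5 = 5*(-1) + 5 = -5 + 5 = 0)
v = -33 (v = (-4 - 7)*(1 + 2) = -11*3 = -33)
c*(v + b) = 0*(-33 - 3) = 0*(-36) = 0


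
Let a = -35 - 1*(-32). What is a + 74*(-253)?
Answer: -18725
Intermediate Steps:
a = -3 (a = -35 + 32 = -3)
a + 74*(-253) = -3 + 74*(-253) = -3 - 18722 = -18725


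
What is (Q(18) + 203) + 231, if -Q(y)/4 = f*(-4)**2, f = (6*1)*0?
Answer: 434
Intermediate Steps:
f = 0 (f = 6*0 = 0)
Q(y) = 0 (Q(y) = -0*(-4)**2 = -0*16 = -4*0 = 0)
(Q(18) + 203) + 231 = (0 + 203) + 231 = 203 + 231 = 434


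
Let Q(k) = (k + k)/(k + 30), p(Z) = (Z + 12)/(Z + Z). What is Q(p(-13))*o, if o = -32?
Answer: -64/781 ≈ -0.081946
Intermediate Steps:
p(Z) = (12 + Z)/(2*Z) (p(Z) = (12 + Z)/((2*Z)) = (12 + Z)*(1/(2*Z)) = (12 + Z)/(2*Z))
Q(k) = 2*k/(30 + k) (Q(k) = (2*k)/(30 + k) = 2*k/(30 + k))
Q(p(-13))*o = (2*((1/2)*(12 - 13)/(-13))/(30 + (1/2)*(12 - 13)/(-13)))*(-32) = (2*((1/2)*(-1/13)*(-1))/(30 + (1/2)*(-1/13)*(-1)))*(-32) = (2*(1/26)/(30 + 1/26))*(-32) = (2*(1/26)/(781/26))*(-32) = (2*(1/26)*(26/781))*(-32) = (2/781)*(-32) = -64/781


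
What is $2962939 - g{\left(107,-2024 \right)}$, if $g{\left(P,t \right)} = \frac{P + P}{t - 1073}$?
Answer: $\frac{9176222297}{3097} \approx 2.9629 \cdot 10^{6}$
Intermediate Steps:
$g{\left(P,t \right)} = \frac{2 P}{-1073 + t}$
$2962939 - g{\left(107,-2024 \right)} = 2962939 - 2 \cdot 107 \frac{1}{-1073 - 2024} = 2962939 - 2 \cdot 107 \frac{1}{-3097} = 2962939 - 2 \cdot 107 \left(- \frac{1}{3097}\right) = 2962939 - - \frac{214}{3097} = 2962939 + \frac{214}{3097} = \frac{9176222297}{3097}$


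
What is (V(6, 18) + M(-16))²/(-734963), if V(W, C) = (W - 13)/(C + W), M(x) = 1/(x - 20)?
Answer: -529/3810048192 ≈ -1.3884e-7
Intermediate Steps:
M(x) = 1/(-20 + x)
V(W, C) = (-13 + W)/(C + W)
(V(6, 18) + M(-16))²/(-734963) = ((-13 + 6)/(18 + 6) + 1/(-20 - 16))²/(-734963) = (-7/24 + 1/(-36))²*(-1/734963) = ((1/24)*(-7) - 1/36)²*(-1/734963) = (-7/24 - 1/36)²*(-1/734963) = (-23/72)²*(-1/734963) = (529/5184)*(-1/734963) = -529/3810048192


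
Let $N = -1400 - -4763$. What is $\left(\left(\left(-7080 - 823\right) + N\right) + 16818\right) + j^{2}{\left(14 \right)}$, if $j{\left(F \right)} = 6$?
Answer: $12314$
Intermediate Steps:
$N = 3363$ ($N = -1400 + 4763 = 3363$)
$\left(\left(\left(-7080 - 823\right) + N\right) + 16818\right) + j^{2}{\left(14 \right)} = \left(\left(\left(-7080 - 823\right) + 3363\right) + 16818\right) + 6^{2} = \left(\left(-7903 + 3363\right) + 16818\right) + 36 = \left(-4540 + 16818\right) + 36 = 12278 + 36 = 12314$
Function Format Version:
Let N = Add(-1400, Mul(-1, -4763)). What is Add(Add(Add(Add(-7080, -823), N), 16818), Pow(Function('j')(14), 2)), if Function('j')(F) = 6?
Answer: 12314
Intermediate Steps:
N = 3363 (N = Add(-1400, 4763) = 3363)
Add(Add(Add(Add(-7080, -823), N), 16818), Pow(Function('j')(14), 2)) = Add(Add(Add(Add(-7080, -823), 3363), 16818), Pow(6, 2)) = Add(Add(Add(-7903, 3363), 16818), 36) = Add(Add(-4540, 16818), 36) = Add(12278, 36) = 12314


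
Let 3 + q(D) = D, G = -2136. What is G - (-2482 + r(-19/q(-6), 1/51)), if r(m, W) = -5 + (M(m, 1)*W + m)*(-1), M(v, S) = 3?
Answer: 54035/153 ≈ 353.17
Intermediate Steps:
q(D) = -3 + D
r(m, W) = -5 - m - 3*W (r(m, W) = -5 + (3*W + m)*(-1) = -5 + (m + 3*W)*(-1) = -5 + (-m - 3*W) = -5 - m - 3*W)
G - (-2482 + r(-19/q(-6), 1/51)) = -2136 - (-2482 + (-5 - (-19)/(-3 - 6) - 3/51)) = -2136 - (-2482 + (-5 - (-19)/(-9) - 3*1/51)) = -2136 - (-2482 + (-5 - (-19)*(-1)/9 - 1/17)) = -2136 - (-2482 + (-5 - 1*19/9 - 1/17)) = -2136 - (-2482 + (-5 - 19/9 - 1/17)) = -2136 - (-2482 - 1097/153) = -2136 - 1*(-380843/153) = -2136 + 380843/153 = 54035/153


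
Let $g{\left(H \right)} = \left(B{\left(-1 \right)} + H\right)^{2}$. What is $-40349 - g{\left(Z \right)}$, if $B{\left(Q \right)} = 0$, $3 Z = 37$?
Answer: $- \frac{364510}{9} \approx -40501.0$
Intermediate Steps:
$Z = \frac{37}{3}$ ($Z = \frac{1}{3} \cdot 37 = \frac{37}{3} \approx 12.333$)
$g{\left(H \right)} = H^{2}$ ($g{\left(H \right)} = \left(0 + H\right)^{2} = H^{2}$)
$-40349 - g{\left(Z \right)} = -40349 - \left(\frac{37}{3}\right)^{2} = -40349 - \frac{1369}{9} = - \frac{364510}{9}$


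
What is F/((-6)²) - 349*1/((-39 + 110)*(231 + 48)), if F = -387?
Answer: -853183/79236 ≈ -10.768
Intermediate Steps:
F/((-6)²) - 349*1/((-39 + 110)*(231 + 48)) = -387/((-6)²) - 349*1/((-39 + 110)*(231 + 48)) = -387/36 - 349/(71*279) = -387*1/36 - 349/19809 = -43/4 - 349*1/19809 = -43/4 - 349/19809 = -853183/79236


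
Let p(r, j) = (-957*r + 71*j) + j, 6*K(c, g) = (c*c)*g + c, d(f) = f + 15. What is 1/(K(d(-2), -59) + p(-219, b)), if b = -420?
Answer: 3/533050 ≈ 5.6280e-6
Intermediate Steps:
d(f) = 15 + f
K(c, g) = c/6 + g*c²/6 (K(c, g) = ((c*c)*g + c)/6 = (c²*g + c)/6 = (g*c² + c)/6 = (c + g*c²)/6 = c/6 + g*c²/6)
p(r, j) = -957*r + 72*j
1/(K(d(-2), -59) + p(-219, b)) = 1/((15 - 2)*(1 + (15 - 2)*(-59))/6 + (-957*(-219) + 72*(-420))) = 1/((⅙)*13*(1 + 13*(-59)) + (209583 - 30240)) = 1/((⅙)*13*(1 - 767) + 179343) = 1/((⅙)*13*(-766) + 179343) = 1/(-4979/3 + 179343) = 1/(533050/3) = 3/533050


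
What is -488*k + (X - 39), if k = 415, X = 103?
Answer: -202456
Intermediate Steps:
-488*k + (X - 39) = -488*415 + (103 - 39) = -202520 + 64 = -202456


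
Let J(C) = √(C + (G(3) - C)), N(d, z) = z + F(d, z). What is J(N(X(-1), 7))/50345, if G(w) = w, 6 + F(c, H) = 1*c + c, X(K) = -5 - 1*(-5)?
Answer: √3/50345 ≈ 3.4404e-5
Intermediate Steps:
X(K) = 0 (X(K) = -5 + 5 = 0)
F(c, H) = -6 + 2*c (F(c, H) = -6 + (1*c + c) = -6 + (c + c) = -6 + 2*c)
N(d, z) = -6 + z + 2*d (N(d, z) = z + (-6 + 2*d) = -6 + z + 2*d)
J(C) = √3 (J(C) = √(C + (3 - C)) = √3)
J(N(X(-1), 7))/50345 = √3/50345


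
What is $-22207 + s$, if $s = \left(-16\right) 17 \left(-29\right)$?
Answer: $-14319$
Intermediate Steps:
$s = 7888$ ($s = \left(-272\right) \left(-29\right) = 7888$)
$-22207 + s = -22207 + 7888 = -14319$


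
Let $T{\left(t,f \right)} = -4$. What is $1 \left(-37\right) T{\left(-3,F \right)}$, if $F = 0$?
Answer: $148$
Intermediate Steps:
$1 \left(-37\right) T{\left(-3,F \right)} = 1 \left(-37\right) \left(-4\right) = \left(-37\right) \left(-4\right) = 148$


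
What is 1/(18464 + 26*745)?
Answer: 1/37834 ≈ 2.6431e-5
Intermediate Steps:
1/(18464 + 26*745) = 1/(18464 + 19370) = 1/37834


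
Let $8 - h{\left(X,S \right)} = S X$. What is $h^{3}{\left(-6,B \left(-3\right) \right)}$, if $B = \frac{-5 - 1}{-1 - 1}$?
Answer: $-97336$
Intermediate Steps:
$B = 3$ ($B = - \frac{6}{-2} = \left(-6\right) \left(- \frac{1}{2}\right) = 3$)
$h{\left(X,S \right)} = 8 - S X$
$h^{3}{\left(-6,B \left(-3\right) \right)} = \left(8 - 3 \left(-3\right) \left(-6\right)\right)^{3} = \left(8 - \left(-9\right) \left(-6\right)\right)^{3} = \left(8 - 54\right)^{3} = \left(-46\right)^{3} = -97336$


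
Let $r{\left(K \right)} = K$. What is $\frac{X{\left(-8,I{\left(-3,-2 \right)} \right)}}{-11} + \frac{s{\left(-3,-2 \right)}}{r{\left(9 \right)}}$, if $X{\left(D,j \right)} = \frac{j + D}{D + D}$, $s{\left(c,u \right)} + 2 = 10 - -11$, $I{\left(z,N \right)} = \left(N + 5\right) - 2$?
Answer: $\frac{3281}{1584} \approx 2.0713$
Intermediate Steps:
$I{\left(z,N \right)} = 3 + N$ ($I{\left(z,N \right)} = \left(5 + N\right) - 2 = 3 + N$)
$s{\left(c,u \right)} = 19$ ($s{\left(c,u \right)} = -2 + \left(10 - -11\right) = -2 + \left(10 + 11\right) = -2 + 21 = 19$)
$X{\left(D,j \right)} = \frac{D + j}{2 D}$
$\frac{X{\left(-8,I{\left(-3,-2 \right)} \right)}}{-11} + \frac{s{\left(-3,-2 \right)}}{r{\left(9 \right)}} = \frac{\frac{1}{2} \frac{1}{-8} \left(-8 + \left(3 - 2\right)\right)}{-11} + \frac{19}{9} = \frac{1}{2} \left(- \frac{1}{8}\right) \left(-8 + 1\right) \left(- \frac{1}{11}\right) + 19 \cdot \frac{1}{9} = \frac{1}{2} \left(- \frac{1}{8}\right) \left(-7\right) \left(- \frac{1}{11}\right) + \frac{19}{9} = \frac{7}{16} \left(- \frac{1}{11}\right) + \frac{19}{9} = - \frac{7}{176} + \frac{19}{9} = \frac{3281}{1584}$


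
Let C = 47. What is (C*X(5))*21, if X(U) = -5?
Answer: -4935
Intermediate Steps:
(C*X(5))*21 = (47*(-5))*21 = -235*21 = -4935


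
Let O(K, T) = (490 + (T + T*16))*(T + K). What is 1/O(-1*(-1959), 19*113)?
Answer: 1/151876834 ≈ 6.5843e-9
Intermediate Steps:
O(K, T) = (490 + 17*T)*(K + T) (O(K, T) = (490 + (T + 16*T))*(K + T) = (490 + 17*T)*(K + T))
1/O(-1*(-1959), 19*113) = 1/(17*(19*113)² + 490*(-1*(-1959)) + 490*(19*113) + 17*(-1*(-1959))*(19*113)) = 1/(17*2147² + 490*1959 + 490*2147 + 17*1959*2147) = 1/(17*4609609 + 959910 + 1052030 + 71501541) = 1/(78363353 + 959910 + 1052030 + 71501541) = 1/151876834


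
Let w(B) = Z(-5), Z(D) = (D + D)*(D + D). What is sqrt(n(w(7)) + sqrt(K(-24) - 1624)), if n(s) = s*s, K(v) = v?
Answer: 2*sqrt(2500 + I*sqrt(103)) ≈ 100.0 + 0.20298*I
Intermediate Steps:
Z(D) = 4*D**2 (Z(D) = (2*D)*(2*D) = 4*D**2)
w(B) = 100 (w(B) = 4*(-5)**2 = 4*25 = 100)
n(s) = s**2
sqrt(n(w(7)) + sqrt(K(-24) - 1624)) = sqrt(100**2 + sqrt(-24 - 1624)) = sqrt(10000 + sqrt(-1648)) = sqrt(10000 + 4*I*sqrt(103))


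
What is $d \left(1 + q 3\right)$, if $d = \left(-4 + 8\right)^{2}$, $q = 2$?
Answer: $112$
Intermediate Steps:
$d = 16$ ($d = 4^{2} = 16$)
$d \left(1 + q 3\right) = 16 \left(1 + 2 \cdot 3\right) = 16 \left(1 + 6\right) = 16 \cdot 7 = 112$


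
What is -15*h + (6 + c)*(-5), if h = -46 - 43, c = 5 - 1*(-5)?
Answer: 1255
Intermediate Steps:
c = 10 (c = 5 + 5 = 10)
h = -89
-15*h + (6 + c)*(-5) = -15*(-89) + (6 + 10)*(-5) = 1335 + 16*(-5) = 1335 - 80 = 1255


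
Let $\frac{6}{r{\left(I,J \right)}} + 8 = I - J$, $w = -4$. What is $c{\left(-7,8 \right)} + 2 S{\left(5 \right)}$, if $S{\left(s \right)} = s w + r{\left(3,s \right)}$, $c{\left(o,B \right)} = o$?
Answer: $- \frac{241}{5} \approx -48.2$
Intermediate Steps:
$r{\left(I,J \right)} = \frac{6}{-8 + I - J}$ ($r{\left(I,J \right)} = \frac{6}{-8 + \left(I - J\right)} = \frac{6}{-8 + I - J}$)
$S{\left(s \right)} = - 4 s + \frac{6}{-5 - s}$ ($S{\left(s \right)} = s \left(-4\right) + \frac{6}{-8 + 3 - s} = - 4 s + \frac{6}{-5 - s}$)
$c{\left(-7,8 \right)} + 2 S{\left(5 \right)} = -7 + 2 \frac{2 \left(-3 - 10 \left(5 + 5\right)\right)}{5 + 5} = -7 + 2 \frac{2 \left(-3 - 10 \cdot 10\right)}{10} = -7 + 2 \cdot 2 \cdot \frac{1}{10} \left(-3 - 100\right) = -7 + 2 \cdot 2 \cdot \frac{1}{10} \left(-103\right) = -7 + 2 \left(- \frac{103}{5}\right) = -7 - \frac{206}{5} = - \frac{241}{5}$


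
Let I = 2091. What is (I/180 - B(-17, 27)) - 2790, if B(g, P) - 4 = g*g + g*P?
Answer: -156743/60 ≈ -2612.4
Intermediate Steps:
B(g, P) = 4 + g² + P*g (B(g, P) = 4 + (g*g + g*P) = 4 + (g² + P*g) = 4 + g² + P*g)
(I/180 - B(-17, 27)) - 2790 = (2091/180 - (4 + (-17)² + 27*(-17))) - 2790 = (2091*(1/180) - (4 + 289 - 459)) - 2790 = (697/60 - 1*(-166)) - 2790 = (697/60 + 166) - 2790 = 10657/60 - 2790 = -156743/60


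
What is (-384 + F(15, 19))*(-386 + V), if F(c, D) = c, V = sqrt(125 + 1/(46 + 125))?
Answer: 142434 - 984*sqrt(6346)/19 ≈ 1.3831e+5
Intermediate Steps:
V = 8*sqrt(6346)/57 (V = sqrt(125 + 1/171) = sqrt(21376/171) = 8*sqrt(6346)/57 ≈ 11.181)
(-384 + F(15, 19))*(-386 + V) = (-384 + 15)*(-386 + 8*sqrt(6346)/57) = -369*(-386 + 8*sqrt(6346)/57) = 142434 - 984*sqrt(6346)/19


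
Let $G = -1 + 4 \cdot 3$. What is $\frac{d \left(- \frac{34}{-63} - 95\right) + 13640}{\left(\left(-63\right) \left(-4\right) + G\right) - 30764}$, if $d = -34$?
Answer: $- \frac{1061654}{1921563} \approx -0.5525$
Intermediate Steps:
$G = 11$ ($G = -1 + 12 = 11$)
$\frac{d \left(- \frac{34}{-63} - 95\right) + 13640}{\left(\left(-63\right) \left(-4\right) + G\right) - 30764} = \frac{- 34 \left(- \frac{34}{-63} - 95\right) + 13640}{\left(\left(-63\right) \left(-4\right) + 11\right) - 30764} = \frac{- 34 \left(\left(-34\right) \left(- \frac{1}{63}\right) - 95\right) + 13640}{\left(252 + 11\right) - 30764} = \frac{- 34 \left(\frac{34}{63} - 95\right) + 13640}{263 - 30764} = \frac{\left(-34\right) \left(- \frac{5951}{63}\right) + 13640}{-30501} = \left(\frac{202334}{63} + 13640\right) \left(- \frac{1}{30501}\right) = \frac{1061654}{63} \left(- \frac{1}{30501}\right) = - \frac{1061654}{1921563}$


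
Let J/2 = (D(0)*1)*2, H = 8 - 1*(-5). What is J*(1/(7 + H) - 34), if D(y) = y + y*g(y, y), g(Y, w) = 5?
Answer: 0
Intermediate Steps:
H = 13 (H = 8 + 5 = 13)
D(y) = 6*y (D(y) = y + y*5 = y + 5*y = 6*y)
J = 0 (J = 2*(((6*0)*1)*2) = 2*((0*1)*2) = 2*(0*2) = 2*0 = 0)
J*(1/(7 + H) - 34) = 0*(1/(7 + 13) - 34) = 0*(1/20 - 34) = 0*(-679/20) = 0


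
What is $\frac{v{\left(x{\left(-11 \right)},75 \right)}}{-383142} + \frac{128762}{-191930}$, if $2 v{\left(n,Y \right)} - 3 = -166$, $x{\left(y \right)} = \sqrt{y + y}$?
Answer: $- \frac{49318487909}{73536444060} \approx -0.67067$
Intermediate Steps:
$x{\left(y \right)} = \sqrt{2} \sqrt{y}$ ($x{\left(y \right)} = \sqrt{2 y} = \sqrt{2} \sqrt{y}$)
$v{\left(n,Y \right)} = - \frac{163}{2}$ ($v{\left(n,Y \right)} = \frac{3}{2} + \frac{1}{2} \left(-166\right) = \frac{3}{2} - 83 = - \frac{163}{2}$)
$\frac{v{\left(x{\left(-11 \right)},75 \right)}}{-383142} + \frac{128762}{-191930} = - \frac{163}{2 \left(-383142\right)} + \frac{128762}{-191930} = \left(- \frac{163}{2}\right) \left(- \frac{1}{383142}\right) + 128762 \left(- \frac{1}{191930}\right) = \frac{163}{766284} - \frac{64381}{95965} = - \frac{49318487909}{73536444060}$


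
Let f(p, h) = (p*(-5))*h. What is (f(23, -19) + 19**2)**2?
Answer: 6482116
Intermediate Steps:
f(p, h) = -5*h*p (f(p, h) = (-5*p)*h = -5*h*p)
(f(23, -19) + 19**2)**2 = (-5*(-19)*23 + 19**2)**2 = (2185 + 361)**2 = 2546**2 = 6482116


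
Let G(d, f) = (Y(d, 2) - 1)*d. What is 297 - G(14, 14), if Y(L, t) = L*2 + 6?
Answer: -165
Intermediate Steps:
Y(L, t) = 6 + 2*L (Y(L, t) = 2*L + 6 = 6 + 2*L)
G(d, f) = d*(5 + 2*d) (G(d, f) = ((6 + 2*d) - 1)*d = (5 + 2*d)*d = d*(5 + 2*d))
297 - G(14, 14) = 297 - 14*(5 + 2*14) = 297 - 14*(5 + 28) = 297 - 14*33 = 297 - 1*462 = 297 - 462 = -165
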